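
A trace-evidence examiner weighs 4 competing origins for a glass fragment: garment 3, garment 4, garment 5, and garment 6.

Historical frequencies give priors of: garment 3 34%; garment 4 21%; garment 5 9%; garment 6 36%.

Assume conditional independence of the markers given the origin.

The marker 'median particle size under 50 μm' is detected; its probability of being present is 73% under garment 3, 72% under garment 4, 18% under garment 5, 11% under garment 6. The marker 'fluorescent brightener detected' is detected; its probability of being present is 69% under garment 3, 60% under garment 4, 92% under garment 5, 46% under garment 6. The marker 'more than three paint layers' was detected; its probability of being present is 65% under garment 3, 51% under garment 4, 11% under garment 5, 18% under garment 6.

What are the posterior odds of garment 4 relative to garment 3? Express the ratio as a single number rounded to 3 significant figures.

0.416

Posterior odds equal prior odds times the likelihood ratio; only the two competing hypotheses matter.
  garment 4: 0.21 × 0.72 × 0.60 × 0.51 = 0.046267
  garment 3: 0.34 × 0.73 × 0.69 × 0.65 = 0.11132
Posterior odds = 0.046267 / 0.11132 ≈ 0.416.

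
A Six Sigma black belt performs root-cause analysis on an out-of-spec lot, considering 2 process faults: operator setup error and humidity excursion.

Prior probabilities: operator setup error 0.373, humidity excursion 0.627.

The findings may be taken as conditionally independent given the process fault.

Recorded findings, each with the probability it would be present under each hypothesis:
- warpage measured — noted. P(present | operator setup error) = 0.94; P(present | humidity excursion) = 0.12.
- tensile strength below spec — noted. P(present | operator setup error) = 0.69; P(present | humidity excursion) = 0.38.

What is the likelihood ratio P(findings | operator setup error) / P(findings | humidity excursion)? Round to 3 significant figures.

14.2

Take the product of per-finding likelihoods under each hypothesis, then divide.
  operator setup error: 0.94 × 0.69 = 0.6486
  humidity excursion: 0.12 × 0.38 = 0.0456
Bayes factor = 0.6486 / 0.0456 ≈ 14.2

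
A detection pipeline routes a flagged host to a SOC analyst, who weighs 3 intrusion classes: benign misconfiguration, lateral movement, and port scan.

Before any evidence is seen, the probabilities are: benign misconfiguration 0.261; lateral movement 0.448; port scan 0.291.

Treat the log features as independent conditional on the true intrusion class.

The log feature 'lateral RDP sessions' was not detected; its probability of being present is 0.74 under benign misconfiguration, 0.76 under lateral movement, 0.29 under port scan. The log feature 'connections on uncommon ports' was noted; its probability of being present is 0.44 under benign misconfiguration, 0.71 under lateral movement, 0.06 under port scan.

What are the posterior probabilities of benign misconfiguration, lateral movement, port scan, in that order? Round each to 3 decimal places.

For each hypothesis, the unnormalized posterior weight is prior × product of the log feature likelihoods (using 1 − P(present | H) for each absent log feature):
  benign misconfiguration: 0.261 × (1 − 0.74) × 0.44 = 0.029858
  lateral movement: 0.448 × (1 − 0.76) × 0.71 = 0.076339
  port scan: 0.291 × (1 − 0.29) × 0.06 = 0.012397
The unnormalized weights sum to 0.11859.
P(benign misconfiguration | evidence) = 0.029858 / 0.11859 ≈ 0.252
P(lateral movement | evidence) = 0.076339 / 0.11859 ≈ 0.644
P(port scan | evidence) = 0.012397 / 0.11859 ≈ 0.105

0.252, 0.644, 0.105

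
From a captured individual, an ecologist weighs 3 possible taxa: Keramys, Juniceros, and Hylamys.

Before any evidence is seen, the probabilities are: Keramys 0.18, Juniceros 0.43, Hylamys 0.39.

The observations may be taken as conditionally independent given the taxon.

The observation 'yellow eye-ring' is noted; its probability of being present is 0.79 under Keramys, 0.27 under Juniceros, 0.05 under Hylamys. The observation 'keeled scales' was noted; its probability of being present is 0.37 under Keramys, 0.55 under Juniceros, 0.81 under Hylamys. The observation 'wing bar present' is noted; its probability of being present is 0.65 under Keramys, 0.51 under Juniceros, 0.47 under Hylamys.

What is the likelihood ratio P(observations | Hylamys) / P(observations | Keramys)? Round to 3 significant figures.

Joint likelihood of the evidence pattern under each hypothesis:
  Hylamys: 0.05 × 0.81 × 0.47 = 0.019035
  Keramys: 0.79 × 0.37 × 0.65 = 0.18999
Bayes factor = 0.019035 / 0.18999 ≈ 0.100

0.100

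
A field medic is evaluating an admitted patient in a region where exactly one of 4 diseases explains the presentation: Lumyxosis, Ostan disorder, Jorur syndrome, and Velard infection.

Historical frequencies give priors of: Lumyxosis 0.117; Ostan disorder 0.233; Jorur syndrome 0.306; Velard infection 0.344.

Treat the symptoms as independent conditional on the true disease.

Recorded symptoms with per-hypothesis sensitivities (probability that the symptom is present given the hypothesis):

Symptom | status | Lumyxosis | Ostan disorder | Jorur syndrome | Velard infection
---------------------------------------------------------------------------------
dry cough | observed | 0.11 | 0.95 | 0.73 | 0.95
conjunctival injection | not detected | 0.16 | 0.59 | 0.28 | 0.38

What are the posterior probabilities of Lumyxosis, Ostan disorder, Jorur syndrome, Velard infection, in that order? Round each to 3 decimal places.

0.023, 0.195, 0.346, 0.436

Multiply each prior by the joint likelihood of the symptom pattern (using 1 − P(present | H) for each absent symptom):
  Lumyxosis: 0.117 × 0.11 × (1 − 0.16) = 0.010811
  Ostan disorder: 0.233 × 0.95 × (1 − 0.59) = 0.090754
  Jorur syndrome: 0.306 × 0.73 × (1 − 0.28) = 0.16083
  Velard infection: 0.344 × 0.95 × (1 − 0.38) = 0.20262
The unnormalized weights sum to 0.46501.
P(Lumyxosis | evidence) = 0.010811 / 0.46501 ≈ 0.023
P(Ostan disorder | evidence) = 0.090754 / 0.46501 ≈ 0.195
P(Jorur syndrome | evidence) = 0.16083 / 0.46501 ≈ 0.346
P(Velard infection | evidence) = 0.20262 / 0.46501 ≈ 0.436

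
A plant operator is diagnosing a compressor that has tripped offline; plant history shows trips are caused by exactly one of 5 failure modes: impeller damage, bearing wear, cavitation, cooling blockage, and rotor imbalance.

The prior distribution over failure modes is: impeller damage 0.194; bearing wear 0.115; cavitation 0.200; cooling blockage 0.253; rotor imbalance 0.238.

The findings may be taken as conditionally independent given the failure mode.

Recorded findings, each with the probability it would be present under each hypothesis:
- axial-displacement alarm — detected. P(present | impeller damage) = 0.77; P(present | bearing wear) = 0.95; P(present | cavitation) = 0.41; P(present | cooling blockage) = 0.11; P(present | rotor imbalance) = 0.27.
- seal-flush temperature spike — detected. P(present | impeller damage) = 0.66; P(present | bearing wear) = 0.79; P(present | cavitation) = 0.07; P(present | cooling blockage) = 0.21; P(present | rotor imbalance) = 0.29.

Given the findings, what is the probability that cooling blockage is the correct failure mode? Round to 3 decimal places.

0.027

Multiply each prior by the joint likelihood of the evidence pattern:
  impeller damage: 0.194 × 0.77 × 0.66 = 0.098591
  bearing wear: 0.115 × 0.95 × 0.79 = 0.086308
  cavitation: 0.200 × 0.41 × 0.07 = 0.00574
  cooling blockage: 0.253 × 0.11 × 0.21 = 0.0058443
  rotor imbalance: 0.238 × 0.27 × 0.29 = 0.018635
The unnormalized weights sum to 0.21512.
P(cooling blockage | evidence) = 0.0058443 / 0.21512 ≈ 0.027.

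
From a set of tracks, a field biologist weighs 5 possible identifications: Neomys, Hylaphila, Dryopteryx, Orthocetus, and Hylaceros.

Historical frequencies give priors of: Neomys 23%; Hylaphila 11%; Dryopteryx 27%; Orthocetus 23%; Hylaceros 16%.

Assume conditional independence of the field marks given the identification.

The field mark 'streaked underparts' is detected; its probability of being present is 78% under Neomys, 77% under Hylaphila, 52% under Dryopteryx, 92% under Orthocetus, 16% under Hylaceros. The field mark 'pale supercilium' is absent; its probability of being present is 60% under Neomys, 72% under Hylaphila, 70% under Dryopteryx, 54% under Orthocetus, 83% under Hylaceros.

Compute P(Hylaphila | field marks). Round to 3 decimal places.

0.099

For each hypothesis, the unnormalized posterior weight is prior × product of the field mark likelihoods (using 1 − P(present | H) for each absent field mark):
  Neomys: 0.23 × 0.78 × (1 − 0.60) = 0.07176
  Hylaphila: 0.11 × 0.77 × (1 − 0.72) = 0.023716
  Dryopteryx: 0.27 × 0.52 × (1 − 0.70) = 0.04212
  Orthocetus: 0.23 × 0.92 × (1 − 0.54) = 0.097336
  Hylaceros: 0.16 × 0.16 × (1 − 0.83) = 0.004352
The unnormalized weights sum to 0.23928.
P(Hylaphila | evidence) = 0.023716 / 0.23928 ≈ 0.099.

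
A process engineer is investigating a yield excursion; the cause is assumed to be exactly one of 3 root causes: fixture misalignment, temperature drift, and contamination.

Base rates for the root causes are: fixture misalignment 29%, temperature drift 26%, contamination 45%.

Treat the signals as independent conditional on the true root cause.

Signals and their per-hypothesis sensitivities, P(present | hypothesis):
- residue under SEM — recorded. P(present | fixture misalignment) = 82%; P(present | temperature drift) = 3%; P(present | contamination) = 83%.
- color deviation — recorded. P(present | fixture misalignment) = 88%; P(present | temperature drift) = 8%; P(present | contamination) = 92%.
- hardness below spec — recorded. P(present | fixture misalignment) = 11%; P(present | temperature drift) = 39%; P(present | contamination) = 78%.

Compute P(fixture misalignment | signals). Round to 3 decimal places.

By Bayes' rule with conditional independence, the unnormalized weight for each hypothesis is prior × ∏ likelihoods:
  fixture misalignment: 0.29 × 0.82 × 0.88 × 0.11 = 0.023019
  temperature drift: 0.26 × 0.03 × 0.08 × 0.39 = 0.00024336
  contamination: 0.45 × 0.83 × 0.92 × 0.78 = 0.26802
Marginal likelihood of the evidence = 0.29129.
P(fixture misalignment | evidence) = 0.023019 / 0.29129 ≈ 0.079.

0.079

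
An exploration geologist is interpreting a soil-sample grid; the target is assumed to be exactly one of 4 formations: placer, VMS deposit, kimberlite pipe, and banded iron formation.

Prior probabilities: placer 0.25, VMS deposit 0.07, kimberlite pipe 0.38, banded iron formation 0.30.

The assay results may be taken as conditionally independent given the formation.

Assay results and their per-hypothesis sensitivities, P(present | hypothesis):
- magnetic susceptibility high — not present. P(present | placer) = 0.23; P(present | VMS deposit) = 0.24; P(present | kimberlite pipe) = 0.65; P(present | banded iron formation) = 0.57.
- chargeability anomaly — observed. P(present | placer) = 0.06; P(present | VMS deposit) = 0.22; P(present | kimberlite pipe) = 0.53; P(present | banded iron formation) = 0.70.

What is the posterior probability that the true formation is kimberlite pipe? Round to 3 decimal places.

0.383

Multiply each prior by the joint likelihood of the assay result pattern (using 1 − P(present | H) for each absent assay result):
  placer: 0.25 × (1 − 0.23) × 0.06 = 0.01155
  VMS deposit: 0.07 × (1 − 0.24) × 0.22 = 0.011704
  kimberlite pipe: 0.38 × (1 − 0.65) × 0.53 = 0.07049
  banded iron formation: 0.30 × (1 − 0.57) × 0.70 = 0.0903
Marginal likelihood of the evidence = 0.18404.
P(kimberlite pipe | evidence) = 0.07049 / 0.18404 ≈ 0.383.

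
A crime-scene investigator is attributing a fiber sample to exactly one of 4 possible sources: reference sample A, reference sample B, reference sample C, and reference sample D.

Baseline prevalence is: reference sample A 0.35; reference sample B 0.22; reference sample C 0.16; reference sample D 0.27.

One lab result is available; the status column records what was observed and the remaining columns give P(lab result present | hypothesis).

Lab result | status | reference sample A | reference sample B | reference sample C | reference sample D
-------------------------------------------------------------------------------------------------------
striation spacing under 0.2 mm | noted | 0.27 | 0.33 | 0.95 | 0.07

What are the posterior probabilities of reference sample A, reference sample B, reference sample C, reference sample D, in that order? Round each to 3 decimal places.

0.280, 0.215, 0.450, 0.056

By Bayes' rule, the unnormalized weight for each hypothesis is prior × likelihood:
  reference sample A: 0.35 × 0.27 = 0.0945
  reference sample B: 0.22 × 0.33 = 0.0726
  reference sample C: 0.16 × 0.95 = 0.152
  reference sample D: 0.27 × 0.07 = 0.0189
Marginal likelihood of the evidence = 0.338.
P(reference sample A | evidence) = 0.0945 / 0.338 ≈ 0.280
P(reference sample B | evidence) = 0.0726 / 0.338 ≈ 0.215
P(reference sample C | evidence) = 0.152 / 0.338 ≈ 0.450
P(reference sample D | evidence) = 0.0189 / 0.338 ≈ 0.056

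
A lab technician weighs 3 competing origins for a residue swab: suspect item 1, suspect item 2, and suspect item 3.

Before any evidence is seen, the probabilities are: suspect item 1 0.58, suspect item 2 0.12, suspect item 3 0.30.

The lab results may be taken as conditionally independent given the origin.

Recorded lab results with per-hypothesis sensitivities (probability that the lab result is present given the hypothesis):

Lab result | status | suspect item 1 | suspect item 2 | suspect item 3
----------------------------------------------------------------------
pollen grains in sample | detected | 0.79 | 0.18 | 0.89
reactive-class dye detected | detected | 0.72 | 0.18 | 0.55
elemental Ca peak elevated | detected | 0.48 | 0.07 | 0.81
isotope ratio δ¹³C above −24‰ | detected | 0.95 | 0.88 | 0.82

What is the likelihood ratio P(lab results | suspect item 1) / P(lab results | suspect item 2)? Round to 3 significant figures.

Take the product of per-lab result likelihoods under each hypothesis, then divide.
  suspect item 1: 0.79 × 0.72 × 0.48 × 0.95 = 0.25937
  suspect item 2: 0.18 × 0.18 × 0.07 × 0.88 = 0.0019958
Bayes factor = 0.25937 / 0.0019958 ≈ 130

130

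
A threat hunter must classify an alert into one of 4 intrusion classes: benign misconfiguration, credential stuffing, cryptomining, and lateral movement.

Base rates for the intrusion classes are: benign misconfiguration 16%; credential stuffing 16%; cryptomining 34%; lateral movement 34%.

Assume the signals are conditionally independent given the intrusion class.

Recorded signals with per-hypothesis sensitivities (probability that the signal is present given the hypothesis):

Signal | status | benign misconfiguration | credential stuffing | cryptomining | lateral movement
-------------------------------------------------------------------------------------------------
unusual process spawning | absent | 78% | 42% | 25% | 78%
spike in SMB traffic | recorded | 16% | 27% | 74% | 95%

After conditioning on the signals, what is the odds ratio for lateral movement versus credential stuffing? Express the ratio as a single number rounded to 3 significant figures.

The normalizing constant cancels in an odds ratio, so compute prior × likelihood for the two hypotheses only (using 1 − P(present | H) for each absent signal):
  lateral movement: 0.34 × (1 − 0.78) × 0.95 = 0.07106
  credential stuffing: 0.16 × (1 − 0.42) × 0.27 = 0.025056
Odds(lateral movement : credential stuffing) = 0.07106 / 0.025056 ≈ 2.84.

2.84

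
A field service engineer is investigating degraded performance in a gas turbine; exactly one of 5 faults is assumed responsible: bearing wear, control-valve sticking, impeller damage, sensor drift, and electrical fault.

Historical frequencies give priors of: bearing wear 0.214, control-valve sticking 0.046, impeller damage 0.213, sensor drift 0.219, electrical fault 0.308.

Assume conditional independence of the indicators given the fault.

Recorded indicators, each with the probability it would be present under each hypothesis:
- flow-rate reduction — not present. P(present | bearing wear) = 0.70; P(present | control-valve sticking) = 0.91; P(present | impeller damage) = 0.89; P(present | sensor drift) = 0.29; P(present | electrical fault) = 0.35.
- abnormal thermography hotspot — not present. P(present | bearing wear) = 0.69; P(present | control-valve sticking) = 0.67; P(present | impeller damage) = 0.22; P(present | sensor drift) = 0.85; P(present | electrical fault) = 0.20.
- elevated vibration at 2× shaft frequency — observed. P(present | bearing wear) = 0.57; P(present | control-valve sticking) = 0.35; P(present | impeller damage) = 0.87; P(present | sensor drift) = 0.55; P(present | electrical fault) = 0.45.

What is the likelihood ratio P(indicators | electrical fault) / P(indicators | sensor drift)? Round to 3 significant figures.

Joint likelihood of the indicator pattern under each hypothesis (using 1 − P(present | H) for each absent indicator):
  electrical fault: (1 − 0.35) × (1 − 0.20) × 0.45 = 0.234
  sensor drift: (1 − 0.29) × (1 − 0.85) × 0.55 = 0.058575
Bayes factor = 0.234 / 0.058575 ≈ 3.99

3.99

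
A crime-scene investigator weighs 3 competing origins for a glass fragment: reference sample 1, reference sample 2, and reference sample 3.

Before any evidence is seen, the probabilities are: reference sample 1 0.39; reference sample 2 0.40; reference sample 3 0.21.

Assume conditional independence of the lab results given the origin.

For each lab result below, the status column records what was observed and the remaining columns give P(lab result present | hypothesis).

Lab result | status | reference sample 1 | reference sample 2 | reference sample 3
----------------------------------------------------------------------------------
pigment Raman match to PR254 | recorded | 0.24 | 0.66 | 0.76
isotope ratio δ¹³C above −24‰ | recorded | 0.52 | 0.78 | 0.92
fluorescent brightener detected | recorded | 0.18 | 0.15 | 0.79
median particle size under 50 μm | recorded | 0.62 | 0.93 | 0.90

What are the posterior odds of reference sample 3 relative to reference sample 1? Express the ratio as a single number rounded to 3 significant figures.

The normalizing constant cancels in an odds ratio, so compute prior × likelihood for the two hypotheses only:
  reference sample 3: 0.21 × 0.76 × 0.92 × 0.79 × 0.90 = 0.1044
  reference sample 1: 0.39 × 0.24 × 0.52 × 0.18 × 0.62 = 0.0054318
Odds(reference sample 3 : reference sample 1) = 0.1044 / 0.0054318 ≈ 19.2.

19.2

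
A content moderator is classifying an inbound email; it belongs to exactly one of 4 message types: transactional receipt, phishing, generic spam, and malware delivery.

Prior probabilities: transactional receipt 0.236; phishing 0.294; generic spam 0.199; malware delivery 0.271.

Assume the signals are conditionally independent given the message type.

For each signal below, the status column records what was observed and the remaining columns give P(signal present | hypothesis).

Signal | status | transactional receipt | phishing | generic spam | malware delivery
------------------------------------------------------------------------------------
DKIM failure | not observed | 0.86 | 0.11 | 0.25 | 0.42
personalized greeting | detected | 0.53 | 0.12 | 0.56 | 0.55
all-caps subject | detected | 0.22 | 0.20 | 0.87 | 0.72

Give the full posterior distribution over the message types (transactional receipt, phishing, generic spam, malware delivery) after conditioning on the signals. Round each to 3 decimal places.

For each hypothesis, the unnormalized posterior weight is prior × product of the signal likelihoods (using 1 − P(present | H) for each absent signal):
  transactional receipt: 0.236 × (1 − 0.86) × 0.53 × 0.22 = 0.0038525
  phishing: 0.294 × (1 − 0.11) × 0.12 × 0.20 = 0.0062798
  generic spam: 0.199 × (1 − 0.25) × 0.56 × 0.87 = 0.072715
  malware delivery: 0.271 × (1 − 0.42) × 0.55 × 0.72 = 0.062243
The unnormalized weights sum to 0.14509.
P(transactional receipt | evidence) = 0.0038525 / 0.14509 ≈ 0.027
P(phishing | evidence) = 0.0062798 / 0.14509 ≈ 0.043
P(generic spam | evidence) = 0.072715 / 0.14509 ≈ 0.501
P(malware delivery | evidence) = 0.062243 / 0.14509 ≈ 0.429

0.027, 0.043, 0.501, 0.429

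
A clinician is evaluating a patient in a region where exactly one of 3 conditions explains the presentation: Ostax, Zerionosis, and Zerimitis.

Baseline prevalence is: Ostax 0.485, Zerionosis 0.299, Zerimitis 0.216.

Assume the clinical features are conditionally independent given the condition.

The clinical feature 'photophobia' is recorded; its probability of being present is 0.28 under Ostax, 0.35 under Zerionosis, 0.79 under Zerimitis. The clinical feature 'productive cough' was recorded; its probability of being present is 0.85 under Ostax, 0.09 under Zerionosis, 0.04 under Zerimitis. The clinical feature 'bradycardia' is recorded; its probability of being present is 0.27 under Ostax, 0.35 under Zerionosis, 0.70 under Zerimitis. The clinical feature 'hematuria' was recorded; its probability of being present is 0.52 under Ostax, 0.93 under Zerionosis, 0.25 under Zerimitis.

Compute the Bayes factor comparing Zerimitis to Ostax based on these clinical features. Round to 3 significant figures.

Take the product of per-clinical feature likelihoods under each hypothesis, then divide.
  Zerimitis: 0.79 × 0.04 × 0.70 × 0.25 = 0.00553
  Ostax: 0.28 × 0.85 × 0.27 × 0.52 = 0.033415
Bayes factor = 0.00553 / 0.033415 ≈ 0.165

0.165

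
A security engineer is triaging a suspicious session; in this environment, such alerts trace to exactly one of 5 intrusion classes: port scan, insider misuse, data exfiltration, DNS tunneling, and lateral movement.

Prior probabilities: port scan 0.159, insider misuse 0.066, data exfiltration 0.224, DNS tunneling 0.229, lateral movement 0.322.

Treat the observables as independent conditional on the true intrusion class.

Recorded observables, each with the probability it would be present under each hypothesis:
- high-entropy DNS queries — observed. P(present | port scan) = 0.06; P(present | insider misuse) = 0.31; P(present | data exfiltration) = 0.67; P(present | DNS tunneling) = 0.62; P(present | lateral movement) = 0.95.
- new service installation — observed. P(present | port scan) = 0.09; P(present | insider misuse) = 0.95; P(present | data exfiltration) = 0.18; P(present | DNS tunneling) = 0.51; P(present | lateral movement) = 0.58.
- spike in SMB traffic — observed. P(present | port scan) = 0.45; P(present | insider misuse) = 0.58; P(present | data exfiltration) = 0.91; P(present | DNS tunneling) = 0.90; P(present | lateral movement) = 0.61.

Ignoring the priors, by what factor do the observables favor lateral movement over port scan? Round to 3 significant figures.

138

Joint likelihood of the observable pattern under each hypothesis:
  lateral movement: 0.95 × 0.58 × 0.61 = 0.33611
  port scan: 0.06 × 0.09 × 0.45 = 0.00243
Bayes factor = 0.33611 / 0.00243 ≈ 138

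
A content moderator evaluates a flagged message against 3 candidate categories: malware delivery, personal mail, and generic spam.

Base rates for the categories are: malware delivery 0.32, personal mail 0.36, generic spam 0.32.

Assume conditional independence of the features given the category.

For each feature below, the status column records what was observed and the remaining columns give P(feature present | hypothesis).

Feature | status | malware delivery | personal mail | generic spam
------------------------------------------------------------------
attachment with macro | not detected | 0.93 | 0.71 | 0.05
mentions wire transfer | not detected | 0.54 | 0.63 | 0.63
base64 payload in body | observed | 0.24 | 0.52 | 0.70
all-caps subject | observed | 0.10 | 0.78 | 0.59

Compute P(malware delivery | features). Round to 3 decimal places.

0.004

By Bayes' rule with conditional independence, the unnormalized weight for each hypothesis is prior × ∏ likelihoods (using 1 − P(present | H) for each absent feature):
  malware delivery: 0.32 × (1 − 0.93) × (1 − 0.54) × 0.24 × 0.10 = 0.0002473
  personal mail: 0.36 × (1 − 0.71) × (1 − 0.63) × 0.52 × 0.78 = 0.015668
  generic spam: 0.32 × (1 − 0.05) × (1 − 0.63) × 0.70 × 0.59 = 0.046454
The unnormalized weights sum to 0.062369.
P(malware delivery | evidence) = 0.0002473 / 0.062369 ≈ 0.004.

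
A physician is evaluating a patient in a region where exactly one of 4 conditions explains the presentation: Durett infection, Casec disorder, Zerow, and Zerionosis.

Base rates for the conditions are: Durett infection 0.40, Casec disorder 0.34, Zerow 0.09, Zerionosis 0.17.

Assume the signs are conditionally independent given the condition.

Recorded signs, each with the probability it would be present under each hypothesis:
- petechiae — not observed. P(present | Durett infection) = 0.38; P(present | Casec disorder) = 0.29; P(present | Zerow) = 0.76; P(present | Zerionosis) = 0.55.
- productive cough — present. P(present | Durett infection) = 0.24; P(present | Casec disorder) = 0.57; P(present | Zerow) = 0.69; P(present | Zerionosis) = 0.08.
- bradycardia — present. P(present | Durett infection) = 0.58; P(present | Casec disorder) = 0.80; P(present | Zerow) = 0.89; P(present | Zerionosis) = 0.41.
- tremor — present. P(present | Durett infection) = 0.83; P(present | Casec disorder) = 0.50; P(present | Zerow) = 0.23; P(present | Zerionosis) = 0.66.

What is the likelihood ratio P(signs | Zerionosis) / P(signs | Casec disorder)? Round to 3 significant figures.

0.0602

Take the product of per-sign likelihoods under each hypothesis (using 1 − P(present | H) for each absent sign), then divide.
  Zerionosis: (1 − 0.55) × 0.08 × 0.41 × 0.66 = 0.0097416
  Casec disorder: (1 − 0.29) × 0.57 × 0.80 × 0.50 = 0.16188
Bayes factor = 0.0097416 / 0.16188 ≈ 0.0602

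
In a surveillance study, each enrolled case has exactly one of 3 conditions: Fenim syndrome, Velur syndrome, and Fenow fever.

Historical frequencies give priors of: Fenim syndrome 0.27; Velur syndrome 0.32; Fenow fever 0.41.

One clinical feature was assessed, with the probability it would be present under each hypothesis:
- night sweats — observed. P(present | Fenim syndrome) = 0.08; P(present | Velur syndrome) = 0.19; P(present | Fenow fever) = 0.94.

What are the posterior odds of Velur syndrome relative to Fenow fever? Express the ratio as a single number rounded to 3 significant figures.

0.158

Unnormalized posterior weight (prior times the clinical feature likelihood) for each of the two hypotheses:
  Velur syndrome: 0.32 × 0.19 = 0.0608
  Fenow fever: 0.41 × 0.94 = 0.3854
Posterior odds = 0.0608 / 0.3854 ≈ 0.158.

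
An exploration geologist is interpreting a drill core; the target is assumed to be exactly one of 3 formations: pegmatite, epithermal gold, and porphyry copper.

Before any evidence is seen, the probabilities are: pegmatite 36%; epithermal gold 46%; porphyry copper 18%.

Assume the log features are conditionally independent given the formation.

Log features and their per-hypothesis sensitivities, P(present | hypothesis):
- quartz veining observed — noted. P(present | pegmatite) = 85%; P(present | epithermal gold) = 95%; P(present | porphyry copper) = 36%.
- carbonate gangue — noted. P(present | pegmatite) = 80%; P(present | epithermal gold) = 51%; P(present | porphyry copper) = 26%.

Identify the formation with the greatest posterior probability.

Multiply each prior by the joint likelihood of the log feature pattern:
  pegmatite: 0.36 × 0.85 × 0.80 = 0.2448
  epithermal gold: 0.46 × 0.95 × 0.51 = 0.22287
  porphyry copper: 0.18 × 0.36 × 0.26 = 0.016848
Marginal likelihood of the evidence = 0.48452.
P(pegmatite | evidence) ≈ 0.2448 / 0.48452 ≈ 0.505
P(epithermal gold | evidence) ≈ 0.22287 / 0.48452 ≈ 0.460
P(porphyry copper | evidence) ≈ 0.016848 / 0.48452 ≈ 0.035
The largest is 0.505, so pegmatite is most probable.

pegmatite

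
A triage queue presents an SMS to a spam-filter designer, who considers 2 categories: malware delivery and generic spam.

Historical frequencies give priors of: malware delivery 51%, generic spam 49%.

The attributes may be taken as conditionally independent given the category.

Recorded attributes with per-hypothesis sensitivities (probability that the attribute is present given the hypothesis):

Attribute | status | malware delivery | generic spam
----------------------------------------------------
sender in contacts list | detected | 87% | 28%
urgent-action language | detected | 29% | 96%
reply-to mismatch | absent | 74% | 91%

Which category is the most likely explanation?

Multiply each prior by the joint likelihood of the attribute pattern (using 1 − P(present | H) for each absent attribute):
  malware delivery: 0.51 × 0.87 × 0.29 × (1 − 0.74) = 0.033455
  generic spam: 0.49 × 0.28 × 0.96 × (1 − 0.91) = 0.011854
Marginal likelihood of the evidence = 0.045309.
P(malware delivery | evidence) ≈ 0.033455 / 0.045309 ≈ 0.738
P(generic spam | evidence) ≈ 0.011854 / 0.045309 ≈ 0.262
The largest is 0.738, so malware delivery is most probable.

malware delivery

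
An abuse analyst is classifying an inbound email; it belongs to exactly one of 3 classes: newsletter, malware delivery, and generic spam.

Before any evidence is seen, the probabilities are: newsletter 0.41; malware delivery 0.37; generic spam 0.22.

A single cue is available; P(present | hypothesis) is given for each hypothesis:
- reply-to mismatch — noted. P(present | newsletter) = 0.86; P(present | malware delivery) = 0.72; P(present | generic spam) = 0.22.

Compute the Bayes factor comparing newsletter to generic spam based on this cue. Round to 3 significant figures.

Likelihood of this cue under each hypothesis:
  newsletter: 0.86
  generic spam: 0.22
Bayes factor = 0.86 / 0.22 ≈ 3.91

3.91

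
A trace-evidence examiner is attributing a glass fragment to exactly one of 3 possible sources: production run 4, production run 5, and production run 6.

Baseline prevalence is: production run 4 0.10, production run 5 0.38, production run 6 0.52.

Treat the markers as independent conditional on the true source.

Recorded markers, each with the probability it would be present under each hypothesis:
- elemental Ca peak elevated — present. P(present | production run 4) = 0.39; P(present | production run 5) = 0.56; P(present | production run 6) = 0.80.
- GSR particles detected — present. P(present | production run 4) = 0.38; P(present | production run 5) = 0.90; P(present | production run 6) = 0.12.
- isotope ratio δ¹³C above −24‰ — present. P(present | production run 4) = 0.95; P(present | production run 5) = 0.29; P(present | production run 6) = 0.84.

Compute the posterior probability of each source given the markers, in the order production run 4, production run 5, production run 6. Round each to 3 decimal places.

0.126, 0.498, 0.376

For each hypothesis, the unnormalized posterior weight is prior × product of the marker likelihoods:
  production run 4: 0.10 × 0.39 × 0.38 × 0.95 = 0.014079
  production run 5: 0.38 × 0.56 × 0.90 × 0.29 = 0.055541
  production run 6: 0.52 × 0.80 × 0.12 × 0.84 = 0.041933
The unnormalized weights sum to 0.11155.
P(production run 4 | evidence) = 0.014079 / 0.11155 ≈ 0.126
P(production run 5 | evidence) = 0.055541 / 0.11155 ≈ 0.498
P(production run 6 | evidence) = 0.041933 / 0.11155 ≈ 0.376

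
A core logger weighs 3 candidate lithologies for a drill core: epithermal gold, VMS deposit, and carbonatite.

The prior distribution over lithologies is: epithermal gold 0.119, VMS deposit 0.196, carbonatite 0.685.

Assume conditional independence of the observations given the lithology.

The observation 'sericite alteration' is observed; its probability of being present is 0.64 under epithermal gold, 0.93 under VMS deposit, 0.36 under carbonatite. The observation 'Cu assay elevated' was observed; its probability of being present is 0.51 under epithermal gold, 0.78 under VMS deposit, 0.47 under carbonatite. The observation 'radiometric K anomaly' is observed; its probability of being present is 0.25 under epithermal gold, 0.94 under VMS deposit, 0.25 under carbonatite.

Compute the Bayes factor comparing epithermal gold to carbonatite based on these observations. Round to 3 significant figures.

1.93

The Bayes factor is the ratio of the joint likelihoods of the evidence pattern under the two hypotheses.
  epithermal gold: 0.64 × 0.51 × 0.25 = 0.0816
  carbonatite: 0.36 × 0.47 × 0.25 = 0.0423
Bayes factor = 0.0816 / 0.0423 ≈ 1.93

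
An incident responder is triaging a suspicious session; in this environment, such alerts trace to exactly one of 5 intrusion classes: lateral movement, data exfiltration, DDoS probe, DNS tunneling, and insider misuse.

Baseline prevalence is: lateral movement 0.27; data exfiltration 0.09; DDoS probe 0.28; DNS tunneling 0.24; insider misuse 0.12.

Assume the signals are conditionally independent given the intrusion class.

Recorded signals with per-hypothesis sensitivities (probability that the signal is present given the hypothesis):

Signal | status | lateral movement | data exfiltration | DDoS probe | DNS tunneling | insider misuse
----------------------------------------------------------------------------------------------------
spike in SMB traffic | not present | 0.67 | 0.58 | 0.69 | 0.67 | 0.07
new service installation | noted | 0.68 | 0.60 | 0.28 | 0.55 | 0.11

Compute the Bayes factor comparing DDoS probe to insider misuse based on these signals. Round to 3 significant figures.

0.848

Take the product of per-signal likelihoods under each hypothesis (using 1 − P(present | H) for each absent signal), then divide.
  DDoS probe: (1 − 0.69) × 0.28 = 0.0868
  insider misuse: (1 − 0.07) × 0.11 = 0.1023
Bayes factor = 0.0868 / 0.1023 ≈ 0.848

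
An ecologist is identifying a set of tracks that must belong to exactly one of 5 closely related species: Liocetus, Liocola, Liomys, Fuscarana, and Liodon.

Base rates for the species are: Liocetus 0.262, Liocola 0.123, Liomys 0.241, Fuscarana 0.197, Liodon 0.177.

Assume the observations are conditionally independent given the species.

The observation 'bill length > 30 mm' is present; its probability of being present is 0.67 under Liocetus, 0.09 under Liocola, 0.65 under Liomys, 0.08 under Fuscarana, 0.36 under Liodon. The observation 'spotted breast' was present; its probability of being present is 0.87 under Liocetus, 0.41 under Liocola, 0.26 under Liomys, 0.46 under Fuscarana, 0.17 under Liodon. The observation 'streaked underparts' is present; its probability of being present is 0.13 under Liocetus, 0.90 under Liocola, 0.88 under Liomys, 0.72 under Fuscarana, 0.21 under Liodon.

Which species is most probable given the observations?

Liomys

Multiply each prior by the joint likelihood of the evidence pattern:
  Liocetus: 0.262 × 0.67 × 0.87 × 0.13 = 0.019854
  Liocola: 0.123 × 0.09 × 0.41 × 0.90 = 0.0040848
  Liomys: 0.241 × 0.65 × 0.26 × 0.88 = 0.035842
  Fuscarana: 0.197 × 0.08 × 0.46 × 0.72 = 0.0052197
  Liodon: 0.177 × 0.36 × 0.17 × 0.21 = 0.0022748
The unnormalized weights sum to 0.067274.
P(Liocetus | evidence) ≈ 0.019854 / 0.067274 ≈ 0.295
P(Liocola | evidence) ≈ 0.0040848 / 0.067274 ≈ 0.061
P(Liomys | evidence) ≈ 0.035842 / 0.067274 ≈ 0.533
P(Fuscarana | evidence) ≈ 0.0052197 / 0.067274 ≈ 0.078
P(Liodon | evidence) ≈ 0.0022748 / 0.067274 ≈ 0.034
The largest is 0.533, so Liomys is most probable.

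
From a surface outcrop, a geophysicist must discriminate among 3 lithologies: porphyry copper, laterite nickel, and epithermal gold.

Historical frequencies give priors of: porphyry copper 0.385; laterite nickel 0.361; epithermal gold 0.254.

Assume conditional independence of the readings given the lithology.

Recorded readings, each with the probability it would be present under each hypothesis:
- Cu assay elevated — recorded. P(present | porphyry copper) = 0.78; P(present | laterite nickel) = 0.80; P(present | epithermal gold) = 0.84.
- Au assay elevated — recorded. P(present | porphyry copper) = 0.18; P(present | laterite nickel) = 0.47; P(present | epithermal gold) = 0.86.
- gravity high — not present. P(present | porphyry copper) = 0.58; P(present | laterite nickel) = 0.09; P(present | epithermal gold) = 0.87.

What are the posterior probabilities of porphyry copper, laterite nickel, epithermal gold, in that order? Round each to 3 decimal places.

0.133, 0.726, 0.140

Multiply each prior by the joint likelihood of the reading pattern (using 1 − P(present | H) for each absent reading):
  porphyry copper: 0.385 × 0.78 × 0.18 × (1 − 0.58) = 0.022703
  laterite nickel: 0.361 × 0.80 × 0.47 × (1 − 0.09) = 0.12352
  epithermal gold: 0.254 × 0.84 × 0.86 × (1 − 0.87) = 0.023854
The unnormalized weights sum to 0.17008.
P(porphyry copper | evidence) = 0.022703 / 0.17008 ≈ 0.133
P(laterite nickel | evidence) = 0.12352 / 0.17008 ≈ 0.726
P(epithermal gold | evidence) = 0.023854 / 0.17008 ≈ 0.140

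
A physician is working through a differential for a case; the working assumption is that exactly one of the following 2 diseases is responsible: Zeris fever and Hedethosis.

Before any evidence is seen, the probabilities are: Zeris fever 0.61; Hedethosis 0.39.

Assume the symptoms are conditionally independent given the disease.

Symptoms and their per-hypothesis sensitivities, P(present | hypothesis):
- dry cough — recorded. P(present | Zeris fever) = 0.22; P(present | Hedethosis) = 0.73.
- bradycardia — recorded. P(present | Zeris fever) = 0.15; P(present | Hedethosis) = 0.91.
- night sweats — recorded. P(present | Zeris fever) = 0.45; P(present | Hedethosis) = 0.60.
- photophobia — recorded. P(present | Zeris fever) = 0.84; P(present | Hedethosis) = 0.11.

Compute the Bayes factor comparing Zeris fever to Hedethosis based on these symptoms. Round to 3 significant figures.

The Bayes factor is the ratio of the joint likelihoods of the symptom pattern under the two hypotheses.
  Zeris fever: 0.22 × 0.15 × 0.45 × 0.84 = 0.012474
  Hedethosis: 0.73 × 0.91 × 0.60 × 0.11 = 0.043844
Bayes factor = 0.012474 / 0.043844 ≈ 0.285

0.285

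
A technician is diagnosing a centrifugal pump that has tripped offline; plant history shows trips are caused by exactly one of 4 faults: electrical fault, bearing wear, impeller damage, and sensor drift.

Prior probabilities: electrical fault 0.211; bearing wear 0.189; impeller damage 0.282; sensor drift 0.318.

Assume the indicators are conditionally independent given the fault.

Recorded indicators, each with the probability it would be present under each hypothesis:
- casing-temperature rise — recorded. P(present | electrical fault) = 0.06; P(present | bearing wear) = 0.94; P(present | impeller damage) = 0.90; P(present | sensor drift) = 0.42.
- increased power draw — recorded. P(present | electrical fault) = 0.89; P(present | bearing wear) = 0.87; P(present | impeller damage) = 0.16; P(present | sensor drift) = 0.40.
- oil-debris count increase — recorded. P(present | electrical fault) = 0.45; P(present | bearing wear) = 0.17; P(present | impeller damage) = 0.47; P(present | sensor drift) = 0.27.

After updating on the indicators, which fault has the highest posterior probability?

bearing wear

For each hypothesis, the unnormalized posterior weight is prior × product of the indicator likelihoods:
  electrical fault: 0.211 × 0.06 × 0.89 × 0.45 = 0.0050703
  bearing wear: 0.189 × 0.94 × 0.87 × 0.17 = 0.026276
  impeller damage: 0.282 × 0.90 × 0.16 × 0.47 = 0.019086
  sensor drift: 0.318 × 0.42 × 0.40 × 0.27 = 0.014424
Normalizing constant Z = 0.0050703 + 0.026276 + 0.019086 + 0.014424 = 0.064856.
P(electrical fault | evidence) ≈ 0.0050703 / 0.064856 ≈ 0.078
P(bearing wear | evidence) ≈ 0.026276 / 0.064856 ≈ 0.405
P(impeller damage | evidence) ≈ 0.019086 / 0.064856 ≈ 0.294
P(sensor drift | evidence) ≈ 0.014424 / 0.064856 ≈ 0.222
The largest is 0.405, so bearing wear is most probable.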